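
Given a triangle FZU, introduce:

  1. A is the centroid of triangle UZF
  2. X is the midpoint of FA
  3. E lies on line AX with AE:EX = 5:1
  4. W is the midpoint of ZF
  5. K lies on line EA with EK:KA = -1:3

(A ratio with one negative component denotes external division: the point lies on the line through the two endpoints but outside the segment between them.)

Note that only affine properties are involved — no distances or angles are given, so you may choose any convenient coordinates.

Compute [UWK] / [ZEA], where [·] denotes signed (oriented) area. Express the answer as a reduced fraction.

Work in coordinates with F = (0, 0), Z = (1, 0), U = (0, 1).
1. A is the centroid of triangle UZF ⇒ A = (1/3, 1/3)
2. X is the midpoint of FA ⇒ X = (1/6, 1/6)
3. E lies on line AX with AE:EX = 5:1 ⇒ E = (7/36, 7/36)
4. W is the midpoint of ZF ⇒ W = (1/2, 0)
5. K lies on line EA with EK:KA = -1:3 ⇒ K = (1/8, 1/8)
2·[UWK] = -5/16, 2·[ZEA] = -5/36
[UWK]:[ZEA] = -5/16:-5/36 = 9/4

[UWK]:[ZEA] = 9/4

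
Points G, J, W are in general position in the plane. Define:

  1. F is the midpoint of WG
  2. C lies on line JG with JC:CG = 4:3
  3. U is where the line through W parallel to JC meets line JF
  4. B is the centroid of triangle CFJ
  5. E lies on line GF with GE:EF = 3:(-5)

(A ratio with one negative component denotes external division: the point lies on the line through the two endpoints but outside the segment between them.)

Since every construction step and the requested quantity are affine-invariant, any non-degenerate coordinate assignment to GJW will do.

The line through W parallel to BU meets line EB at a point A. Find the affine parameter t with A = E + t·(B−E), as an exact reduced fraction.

t = 31/21

Set G = (0, 0), J = (1, 0), W = (0, 1); any affine frame gives the same invariant.
1. F is the midpoint of WG ⇒ F = (0, 1/2)
2. C lies on line JG with JC:CG = 4:3 ⇒ C = (3/7, 0)
3. U is where the line through W parallel to JC meets line JF ⇒ U = (-1, 1)
4. B is the centroid of triangle CFJ ⇒ B = (10/21, 1/6)
5. E lies on line GF with GE:EF = 3:(-5) ⇒ E = (0, -3/4)
through W parallel to BU: direction (-31/21, 5/6); meets EB at A = (310/441, 38/63)
A = E + t·(B−E) with t = 31/21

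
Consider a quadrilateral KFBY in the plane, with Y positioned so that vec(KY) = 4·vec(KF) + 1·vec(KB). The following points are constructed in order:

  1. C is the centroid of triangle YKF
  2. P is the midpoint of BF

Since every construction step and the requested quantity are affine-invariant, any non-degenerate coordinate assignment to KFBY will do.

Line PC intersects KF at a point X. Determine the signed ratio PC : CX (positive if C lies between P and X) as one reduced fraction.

PC:CX = 1/2

Work in coordinates with K = (0, 0), F = (1, 0), B = (0, 1), Y = (4, 1).
1. C is the centroid of triangle YKF ⇒ C = (5/3, 1/3)
2. P is the midpoint of BF ⇒ P = (1/2, 1/2)
line PC meets KF at X = (4, 0)
C = P + t·(X−P) with t = 1/3, so PC:CX = 1/3:2/3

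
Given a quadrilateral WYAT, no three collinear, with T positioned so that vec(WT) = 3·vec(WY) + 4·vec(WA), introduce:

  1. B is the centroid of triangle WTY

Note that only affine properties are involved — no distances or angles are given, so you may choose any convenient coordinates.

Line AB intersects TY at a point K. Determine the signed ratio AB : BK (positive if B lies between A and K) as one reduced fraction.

Set W = (0, 0), Y = (1, 0), A = (0, 1), T = (3, 4); any affine frame gives the same invariant.
1. B is the centroid of triangle WTY ⇒ B = (4/3, 4/3)
line AB meets TY at K = (12/7, 10/7)
B = A + t·(K−A) with t = 7/9, so AB:BK = 7/9:2/9

AB:BK = 7/2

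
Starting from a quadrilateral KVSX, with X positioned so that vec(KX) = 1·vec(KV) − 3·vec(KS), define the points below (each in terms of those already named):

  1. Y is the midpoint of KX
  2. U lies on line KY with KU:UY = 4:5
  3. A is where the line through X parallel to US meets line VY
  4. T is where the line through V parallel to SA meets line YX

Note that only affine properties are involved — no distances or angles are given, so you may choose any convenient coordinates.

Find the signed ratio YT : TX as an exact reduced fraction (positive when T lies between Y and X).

Assign K = (0, 0), V = (1, 0), S = (0, 1), X = (1, -3) — the answer is frame-independent, so this choice is without loss of generality.
1. Y is the midpoint of KX ⇒ Y = (1/2, -3/2)
2. U lies on line KY with KU:UY = 4:5 ⇒ U = (2/9, -2/3)
3. A is where the line through X parallel to US meets line VY ⇒ A = (5/7, -6/7)
4. T is where the line through V parallel to SA meets line YX ⇒ T = (-13/2, 39/2)
T = Y + t·(X−Y) with t = -14, so YT:TX = t:(1−t) = -14:15

YT:TX = -14/15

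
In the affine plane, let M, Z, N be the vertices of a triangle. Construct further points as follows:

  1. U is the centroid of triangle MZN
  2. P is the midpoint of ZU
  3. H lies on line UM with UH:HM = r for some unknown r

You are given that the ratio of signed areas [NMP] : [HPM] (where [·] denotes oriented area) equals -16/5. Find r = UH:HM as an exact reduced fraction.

r = -1/5

Work in coordinates with M = (0, 0), Z = (1, 0), N = (0, 1).
1. U is the centroid of triangle MZN ⇒ U = (1/3, 1/3)
2. P is the midpoint of ZU ⇒ P = (2/3, 1/6)
3. With UH:HM = r, write λ = r/(r+1) so H = U + λ·(M−U); H is affine-linear in λ
Every point depending on H is an affine combination of H and λ-independent points, so each such coordinate is linear in λ; the λ² term in each signed area is a multiple of (M−U)×(M−U) = 0, so 2·[NMP] and 2·[HPM] are each linear in λ. Evaluating at λ=0 and λ=1:
  2·[NMP] = 2/3,   2·[HPM] = 1/6·λ − 1/6
So [NMP]:[HPM] = (2/3) / (1/6·λ − 1/6). Setting this equal to -16/5:
  2/3 = -16/5·(1/6·λ − 1/6)  ⇒  λ = -1/4
Then r = λ/(1−λ) = (-1/4)/(5/4) = -1/5. Check: with r = -1/5, H = (5/12, 5/12) and [NMP]:[HPM] = -16/5 as required.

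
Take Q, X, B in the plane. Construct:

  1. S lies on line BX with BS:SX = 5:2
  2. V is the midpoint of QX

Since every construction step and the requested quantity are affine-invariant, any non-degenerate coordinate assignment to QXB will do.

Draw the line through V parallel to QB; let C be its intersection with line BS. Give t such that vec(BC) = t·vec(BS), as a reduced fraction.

Work in coordinates with Q = (0, 0), X = (1, 0), B = (0, 1).
1. S lies on line BX with BS:SX = 5:2 ⇒ S = (5/7, 2/7)
2. V is the midpoint of QX ⇒ V = (1/2, 0)
through V parallel to QB: direction (0, 1); meets BS at C = (1/2, 1/2)
C = B + t·(S−B) with t = 7/10

t = 7/10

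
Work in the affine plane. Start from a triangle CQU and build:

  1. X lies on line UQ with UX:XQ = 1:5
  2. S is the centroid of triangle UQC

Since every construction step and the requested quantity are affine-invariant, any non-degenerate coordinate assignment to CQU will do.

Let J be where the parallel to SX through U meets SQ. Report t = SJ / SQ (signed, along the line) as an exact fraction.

Work in coordinates with C = (0, 0), Q = (1, 0), U = (0, 1).
1. X lies on line UQ with UX:XQ = 1:5 ⇒ X = (1/6, 5/6)
2. S is the centroid of triangle UQC ⇒ S = (1/3, 1/3)
through U parallel to SX: direction (-1/6, 1/2); meets SQ at J = (1/5, 2/5)
J = S + t·(Q−S) with t = -1/5

t = -1/5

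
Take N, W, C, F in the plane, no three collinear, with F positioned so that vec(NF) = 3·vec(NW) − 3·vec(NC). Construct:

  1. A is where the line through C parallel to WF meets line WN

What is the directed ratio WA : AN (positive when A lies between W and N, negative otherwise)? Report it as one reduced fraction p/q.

Assign N = (0, 0), W = (1, 0), C = (0, 1), F = (3, -3) — the answer is frame-independent, so this choice is without loss of generality.
1. A is where the line through C parallel to WF meets line WN ⇒ A = (2/3, 0)
A = W + t·(N−W) with t = 1/3, so WA:AN = t:(1−t) = 1/3:2/3

WA:AN = 1/2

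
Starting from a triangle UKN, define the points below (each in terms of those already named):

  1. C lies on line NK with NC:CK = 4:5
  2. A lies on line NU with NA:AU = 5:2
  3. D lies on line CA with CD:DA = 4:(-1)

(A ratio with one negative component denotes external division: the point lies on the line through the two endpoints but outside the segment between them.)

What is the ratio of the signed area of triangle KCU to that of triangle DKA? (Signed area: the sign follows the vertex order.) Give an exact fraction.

[KCU]:[DKA] = 21/5

Assign U = (0, 0), K = (1, 0), N = (0, 1) — the answer is frame-independent, so this choice is without loss of generality.
1. C lies on line NK with NC:CK = 4:5 ⇒ C = (4/9, 5/9)
2. A lies on line NU with NA:AU = 5:2 ⇒ A = (0, 2/7)
3. D lies on line CA with CD:DA = 4:(-1) ⇒ D = (-4/27, 37/189)
2·[KCU] = 5/9, 2·[DKA] = 25/189
[KCU]:[DKA] = 5/9:25/189 = 21/5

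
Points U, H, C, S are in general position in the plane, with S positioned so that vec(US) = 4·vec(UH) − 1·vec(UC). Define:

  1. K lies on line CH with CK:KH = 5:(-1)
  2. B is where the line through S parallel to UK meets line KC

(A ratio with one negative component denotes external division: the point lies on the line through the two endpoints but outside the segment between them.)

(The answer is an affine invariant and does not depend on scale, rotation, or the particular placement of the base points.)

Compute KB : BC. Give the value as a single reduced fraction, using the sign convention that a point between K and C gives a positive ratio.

KB:BC = -1/6

Assign U = (0, 0), H = (1, 0), C = (0, 1), S = (4, -1) — the answer is frame-independent, so this choice is without loss of generality.
1. K lies on line CH with CK:KH = 5:(-1) ⇒ K = (5/4, -1/4)
2. B is where the line through S parallel to UK meets line KC ⇒ B = (3/2, -1/2)
B = K + t·(C−K) with t = -1/5, so KB:BC = t:(1−t) = -1/5:6/5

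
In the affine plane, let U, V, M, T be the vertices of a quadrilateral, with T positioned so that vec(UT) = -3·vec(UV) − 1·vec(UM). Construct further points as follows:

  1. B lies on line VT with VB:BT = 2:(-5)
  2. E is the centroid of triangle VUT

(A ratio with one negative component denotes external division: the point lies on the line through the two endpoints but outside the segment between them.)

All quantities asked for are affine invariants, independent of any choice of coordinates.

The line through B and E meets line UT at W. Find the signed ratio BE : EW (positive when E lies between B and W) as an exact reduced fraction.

Choose coordinates U = (0, 0), V = (1, 0), M = (0, 1), T = (-3, -1).
1. B lies on line VT with VB:BT = 2:(-5) ⇒ B = (11/3, 2/3)
2. E is the centroid of triangle VUT ⇒ E = (-2/3, -1/3)
line BE meets UT at W = (-7/4, -7/12)
E = B + t·(W−B) with t = 4/5, so BE:EW = 4/5:1/5

BE:EW = 4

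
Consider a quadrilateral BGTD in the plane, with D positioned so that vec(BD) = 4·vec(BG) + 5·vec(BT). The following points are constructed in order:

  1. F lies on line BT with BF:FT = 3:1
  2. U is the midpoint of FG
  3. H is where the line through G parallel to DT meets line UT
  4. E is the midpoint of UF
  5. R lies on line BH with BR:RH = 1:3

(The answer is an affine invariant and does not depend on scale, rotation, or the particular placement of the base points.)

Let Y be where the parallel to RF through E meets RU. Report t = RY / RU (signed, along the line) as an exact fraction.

t = 1/2

Choose coordinates B = (0, 0), G = (1, 0), T = (0, 1), D = (4, 5).
1. F lies on line BT with BF:FT = 3:1 ⇒ F = (0, 3/4)
2. U is the midpoint of FG ⇒ U = (1/2, 3/8)
3. H is where the line through G parallel to DT meets line UT ⇒ H = (8/9, -1/9)
4. E is the midpoint of UF ⇒ E = (1/4, 9/16)
5. R lies on line BH with BR:RH = 1:3 ⇒ R = (2/9, -1/36)
through E parallel to RF: direction (-2/9, 7/9); meets RU at Y = (13/36, 25/144)
Y = R + t·(U−R) with t = 1/2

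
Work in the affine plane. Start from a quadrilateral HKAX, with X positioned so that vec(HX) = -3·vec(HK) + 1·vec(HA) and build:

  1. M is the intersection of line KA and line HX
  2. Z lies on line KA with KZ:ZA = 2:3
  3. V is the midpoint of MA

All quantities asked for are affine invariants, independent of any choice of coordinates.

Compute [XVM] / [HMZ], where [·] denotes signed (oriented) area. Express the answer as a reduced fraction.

[XVM]:[HMZ] = -5/2

Set H = (0, 0), K = (1, 0), A = (0, 1), X = (-3, 1); any affine frame gives the same invariant.
1. M is the intersection of line KA and line HX ⇒ M = (3/2, -1/2)
2. Z lies on line KA with KZ:ZA = 2:3 ⇒ Z = (3/5, 2/5)
3. V is the midpoint of MA ⇒ V = (3/4, 1/4)
2·[XVM] = -9/4, 2·[HMZ] = 9/10
[XVM]:[HMZ] = -9/4:9/10 = -5/2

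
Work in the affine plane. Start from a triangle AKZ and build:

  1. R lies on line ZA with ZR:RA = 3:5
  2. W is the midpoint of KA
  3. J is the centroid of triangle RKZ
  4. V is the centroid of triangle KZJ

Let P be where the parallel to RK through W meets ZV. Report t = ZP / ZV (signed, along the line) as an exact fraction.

Set A = (0, 0), K = (1, 0), Z = (0, 1); any affine frame gives the same invariant.
1. R lies on line ZA with ZR:RA = 3:5 ⇒ R = (0, 5/8)
2. W is the midpoint of KA ⇒ W = (1/2, 0)
3. J is the centroid of triangle RKZ ⇒ J = (1/3, 13/24)
4. V is the centroid of triangle KZJ ⇒ V = (4/9, 37/72)
through W parallel to RK: direction (1, -5/8); meets ZV at P = (22/15, -29/48)
P = Z + t·(V−Z) with t = 33/10

t = 33/10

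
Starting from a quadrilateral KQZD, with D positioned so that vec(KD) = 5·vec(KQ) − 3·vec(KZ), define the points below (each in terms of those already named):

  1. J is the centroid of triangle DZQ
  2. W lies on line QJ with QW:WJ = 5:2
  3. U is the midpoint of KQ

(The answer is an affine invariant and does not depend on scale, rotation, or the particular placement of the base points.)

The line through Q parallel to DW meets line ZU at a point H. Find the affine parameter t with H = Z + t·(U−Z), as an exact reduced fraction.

Set K = (0, 0), Q = (1, 0), Z = (0, 1), D = (5, -3); any affine frame gives the same invariant.
1. J is the centroid of triangle DZQ ⇒ J = (2, -2/3)
2. W lies on line QJ with QW:WJ = 5:2 ⇒ W = (12/7, -10/21)
3. U is the midpoint of KQ ⇒ U = (1/2, 0)
through Q parallel to DW: direction (-23/7, 53/21); meets ZU at H = (16/85, 53/85)
H = Z + t·(U−Z) with t = 32/85

t = 32/85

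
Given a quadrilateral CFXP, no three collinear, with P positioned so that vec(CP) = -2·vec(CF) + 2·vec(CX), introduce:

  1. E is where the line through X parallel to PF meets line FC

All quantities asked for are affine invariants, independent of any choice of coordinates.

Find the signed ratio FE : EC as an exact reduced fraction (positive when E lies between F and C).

FE:EC = -1/3

Assign C = (0, 0), F = (1, 0), X = (0, 1), P = (-2, 2) — the answer is frame-independent, so this choice is without loss of generality.
1. E is where the line through X parallel to PF meets line FC ⇒ E = (3/2, 0)
E = F + t·(C−F) with t = -1/2, so FE:EC = t:(1−t) = -1/2:3/2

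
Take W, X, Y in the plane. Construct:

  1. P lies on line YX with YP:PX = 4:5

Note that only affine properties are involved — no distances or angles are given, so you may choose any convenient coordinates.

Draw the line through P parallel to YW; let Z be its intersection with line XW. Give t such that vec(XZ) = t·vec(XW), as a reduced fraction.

Set W = (0, 0), X = (1, 0), Y = (0, 1); any affine frame gives the same invariant.
1. P lies on line YX with YP:PX = 4:5 ⇒ P = (4/9, 5/9)
through P parallel to YW: direction (0, -1); meets XW at Z = (4/9, 0)
Z = X + t·(W−X) with t = 5/9

t = 5/9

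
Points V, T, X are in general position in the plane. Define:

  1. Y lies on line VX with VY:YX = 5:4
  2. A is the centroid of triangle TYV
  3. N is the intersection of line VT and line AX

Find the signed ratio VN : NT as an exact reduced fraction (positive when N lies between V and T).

VN:NT = 9/13

Set V = (0, 0), T = (1, 0), X = (0, 1); any affine frame gives the same invariant.
1. Y lies on line VX with VY:YX = 5:4 ⇒ Y = (0, 5/9)
2. A is the centroid of triangle TYV ⇒ A = (1/3, 5/27)
3. N is the intersection of line VT and line AX ⇒ N = (9/22, 0)
N = V + t·(T−V) with t = 9/22, so VN:NT = t:(1−t) = 9/22:13/22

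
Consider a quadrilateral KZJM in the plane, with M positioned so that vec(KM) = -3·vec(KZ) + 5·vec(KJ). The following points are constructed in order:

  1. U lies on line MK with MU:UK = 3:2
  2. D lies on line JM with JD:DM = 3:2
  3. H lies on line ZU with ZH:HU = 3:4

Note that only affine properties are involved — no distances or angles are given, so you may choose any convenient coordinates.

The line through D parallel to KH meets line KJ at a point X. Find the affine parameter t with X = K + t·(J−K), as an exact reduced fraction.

Choose coordinates K = (0, 0), Z = (1, 0), J = (0, 1), M = (-3, 5).
1. U lies on line MK with MU:UK = 3:2 ⇒ U = (-6/5, 2)
2. D lies on line JM with JD:DM = 3:2 ⇒ D = (-9/5, 17/5)
3. H lies on line ZU with ZH:HU = 3:4 ⇒ H = (2/35, 6/7)
through D parallel to KH: direction (2/35, 6/7); meets KJ at X = (0, 152/5)
X = K + t·(J−K) with t = 152/5

t = 152/5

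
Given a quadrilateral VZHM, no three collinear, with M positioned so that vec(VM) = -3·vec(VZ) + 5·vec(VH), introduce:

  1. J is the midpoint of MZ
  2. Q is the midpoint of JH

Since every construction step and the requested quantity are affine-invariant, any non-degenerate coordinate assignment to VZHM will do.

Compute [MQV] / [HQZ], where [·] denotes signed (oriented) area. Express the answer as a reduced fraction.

Assign V = (0, 0), Z = (1, 0), H = (0, 1), M = (-3, 5) — the answer is frame-independent, so this choice is without loss of generality.
1. J is the midpoint of MZ ⇒ J = (-1, 5/2)
2. Q is the midpoint of JH ⇒ Q = (-1/2, 7/4)
2·[MQV] = -11/4, 2·[HQZ] = -1/4
[MQV]:[HQZ] = -11/4:-1/4 = 11

[MQV]:[HQZ] = 11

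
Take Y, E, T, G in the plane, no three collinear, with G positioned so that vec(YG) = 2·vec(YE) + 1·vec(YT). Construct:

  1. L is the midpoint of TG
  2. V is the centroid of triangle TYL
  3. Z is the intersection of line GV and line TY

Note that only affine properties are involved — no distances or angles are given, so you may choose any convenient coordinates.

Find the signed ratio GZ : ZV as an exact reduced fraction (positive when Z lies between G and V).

Set Y = (0, 0), E = (1, 0), T = (0, 1), G = (2, 1); any affine frame gives the same invariant.
1. L is the midpoint of TG ⇒ L = (1, 1)
2. V is the centroid of triangle TYL ⇒ V = (1/3, 2/3)
3. Z is the intersection of line GV and line TY ⇒ Z = (0, 3/5)
Z = G + t·(V−G) with t = 6/5, so GZ:ZV = t:(1−t) = 6/5:-1/5

GZ:ZV = -6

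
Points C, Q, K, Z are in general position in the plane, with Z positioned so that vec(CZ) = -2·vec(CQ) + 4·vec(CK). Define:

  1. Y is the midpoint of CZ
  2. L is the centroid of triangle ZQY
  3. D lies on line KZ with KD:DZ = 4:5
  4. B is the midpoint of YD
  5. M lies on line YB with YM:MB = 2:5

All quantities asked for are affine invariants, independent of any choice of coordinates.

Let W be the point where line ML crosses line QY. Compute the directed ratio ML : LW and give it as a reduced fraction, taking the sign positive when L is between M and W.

Assign C = (0, 0), Q = (1, 0), K = (0, 1), Z = (-2, 4) — the answer is frame-independent, so this choice is without loss of generality.
1. Y is the midpoint of CZ ⇒ Y = (-1, 2)
2. L is the centroid of triangle ZQY ⇒ L = (-2/3, 2)
3. D lies on line KZ with KD:DZ = 4:5 ⇒ D = (-8/9, 7/3)
4. B is the midpoint of YD ⇒ B = (-17/18, 13/6)
5. M lies on line YB with YM:MB = 2:5 ⇒ M = (-62/63, 43/21)
line ML meets QY at W = (-18/17, 35/17)
L = M + t·(W−M) with t = -17/4, so ML:LW = -17/4:21/4

ML:LW = -17/21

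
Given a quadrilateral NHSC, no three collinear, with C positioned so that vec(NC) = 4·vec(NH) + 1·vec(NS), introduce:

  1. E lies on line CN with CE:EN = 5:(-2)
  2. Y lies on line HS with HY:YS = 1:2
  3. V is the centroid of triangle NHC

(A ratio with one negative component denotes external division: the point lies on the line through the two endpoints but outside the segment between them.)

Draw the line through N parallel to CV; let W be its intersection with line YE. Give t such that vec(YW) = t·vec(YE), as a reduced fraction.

t = 3

Work in coordinates with N = (0, 0), H = (1, 0), S = (0, 1), C = (4, 1).
1. E lies on line CN with CE:EN = 5:(-2) ⇒ E = (-8/3, -2/3)
2. Y lies on line HS with HY:YS = 1:2 ⇒ Y = (2/3, 1/3)
3. V is the centroid of triangle NHC ⇒ V = (5/3, 1/3)
through N parallel to CV: direction (-7/3, -2/3); meets YE at W = (-28/3, -8/3)
W = Y + t·(E−Y) with t = 3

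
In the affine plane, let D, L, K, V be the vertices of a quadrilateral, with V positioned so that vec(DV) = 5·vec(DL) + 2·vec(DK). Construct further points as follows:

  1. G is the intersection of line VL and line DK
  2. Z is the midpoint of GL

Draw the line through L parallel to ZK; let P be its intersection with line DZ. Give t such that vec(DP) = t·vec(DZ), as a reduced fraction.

Work in coordinates with D = (0, 0), L = (1, 0), K = (0, 1), V = (5, 2).
1. G is the intersection of line VL and line DK ⇒ G = (0, -1/2)
2. Z is the midpoint of GL ⇒ Z = (1/2, -1/4)
through L parallel to ZK: direction (-1/2, 5/4); meets DZ at P = (5/4, -5/8)
P = D + t·(Z−D) with t = 5/2

t = 5/2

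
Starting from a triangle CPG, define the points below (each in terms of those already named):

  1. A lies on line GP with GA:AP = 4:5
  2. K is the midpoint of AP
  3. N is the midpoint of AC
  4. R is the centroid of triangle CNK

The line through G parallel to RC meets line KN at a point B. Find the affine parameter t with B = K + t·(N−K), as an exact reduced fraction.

t = 39/10

Assign C = (0, 0), P = (1, 0), G = (0, 1) — the answer is frame-independent, so this choice is without loss of generality.
1. A lies on line GP with GA:AP = 4:5 ⇒ A = (4/9, 5/9)
2. K is the midpoint of AP ⇒ K = (13/18, 5/18)
3. N is the midpoint of AC ⇒ N = (2/9, 5/18)
4. R is the centroid of triangle CNK ⇒ R = (17/54, 5/27)
through G parallel to RC: direction (-17/54, -5/27); meets KN at B = (-221/180, 5/18)
B = K + t·(N−K) with t = 39/10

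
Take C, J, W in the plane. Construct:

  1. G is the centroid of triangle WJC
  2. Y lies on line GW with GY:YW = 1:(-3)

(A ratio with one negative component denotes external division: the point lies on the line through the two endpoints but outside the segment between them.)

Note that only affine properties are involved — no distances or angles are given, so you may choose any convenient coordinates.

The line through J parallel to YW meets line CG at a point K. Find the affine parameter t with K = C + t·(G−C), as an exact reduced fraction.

Choose coordinates C = (0, 0), J = (1, 0), W = (0, 1).
1. G is the centroid of triangle WJC ⇒ G = (1/3, 1/3)
2. Y lies on line GW with GY:YW = 1:(-3) ⇒ Y = (1/2, 0)
through J parallel to YW: direction (-1/2, 1); meets CG at K = (2/3, 2/3)
K = C + t·(G−C) with t = 2

t = 2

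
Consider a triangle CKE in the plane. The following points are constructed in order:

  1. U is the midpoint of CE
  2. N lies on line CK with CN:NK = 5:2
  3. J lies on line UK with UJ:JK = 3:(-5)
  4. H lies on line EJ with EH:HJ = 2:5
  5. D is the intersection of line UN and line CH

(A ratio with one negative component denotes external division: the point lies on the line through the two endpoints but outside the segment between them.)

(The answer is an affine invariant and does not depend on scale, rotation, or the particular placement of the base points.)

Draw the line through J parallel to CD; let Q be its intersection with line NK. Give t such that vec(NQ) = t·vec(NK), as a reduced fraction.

t = -6

Assign C = (0, 0), K = (1, 0), E = (0, 1) — the answer is frame-independent, so this choice is without loss of generality.
1. U is the midpoint of CE ⇒ U = (0, 1/2)
2. N lies on line CK with CN:NK = 5:2 ⇒ N = (5/7, 0)
3. J lies on line UK with UJ:JK = 3:(-5) ⇒ J = (-3/2, 5/4)
4. H lies on line EJ with EH:HJ = 2:5 ⇒ H = (-3/7, 15/14)
5. D is the intersection of line UN and line CH ⇒ D = (-5/18, 25/36)
through J parallel to CD: direction (-5/18, 25/36); meets NK at Q = (-1, 0)
Q = N + t·(K−N) with t = -6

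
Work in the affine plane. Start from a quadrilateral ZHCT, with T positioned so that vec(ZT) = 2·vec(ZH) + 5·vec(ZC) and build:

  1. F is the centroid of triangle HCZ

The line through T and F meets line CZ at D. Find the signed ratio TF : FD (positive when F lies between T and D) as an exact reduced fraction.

Choose coordinates Z = (0, 0), H = (1, 0), C = (0, 1), T = (2, 5).
1. F is the centroid of triangle HCZ ⇒ F = (1/3, 1/3)
line TF meets CZ at D = (0, -3/5)
F = T + t·(D−T) with t = 5/6, so TF:FD = 5/6:1/6

TF:FD = 5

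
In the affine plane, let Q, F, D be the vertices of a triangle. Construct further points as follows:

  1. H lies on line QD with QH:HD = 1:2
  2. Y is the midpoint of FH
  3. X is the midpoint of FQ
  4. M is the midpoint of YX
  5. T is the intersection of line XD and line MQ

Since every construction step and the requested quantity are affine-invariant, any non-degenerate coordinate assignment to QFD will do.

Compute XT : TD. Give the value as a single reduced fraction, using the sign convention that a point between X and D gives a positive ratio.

XT:TD = 1/12

Work in coordinates with Q = (0, 0), F = (1, 0), D = (0, 1).
1. H lies on line QD with QH:HD = 1:2 ⇒ H = (0, 1/3)
2. Y is the midpoint of FH ⇒ Y = (1/2, 1/6)
3. X is the midpoint of FQ ⇒ X = (1/2, 0)
4. M is the midpoint of YX ⇒ M = (1/2, 1/12)
5. T is the intersection of line XD and line MQ ⇒ T = (6/13, 1/13)
T = X + t·(D−X) with t = 1/13, so XT:TD = t:(1−t) = 1/13:12/13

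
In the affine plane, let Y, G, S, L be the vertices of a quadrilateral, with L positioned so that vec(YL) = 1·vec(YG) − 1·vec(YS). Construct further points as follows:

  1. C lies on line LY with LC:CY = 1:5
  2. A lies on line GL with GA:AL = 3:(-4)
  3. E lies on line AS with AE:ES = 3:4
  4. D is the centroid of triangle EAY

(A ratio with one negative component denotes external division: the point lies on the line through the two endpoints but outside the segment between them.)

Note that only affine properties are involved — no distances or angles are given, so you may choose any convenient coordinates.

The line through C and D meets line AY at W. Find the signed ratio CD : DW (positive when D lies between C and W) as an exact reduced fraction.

Set Y = (0, 0), G = (1, 0), S = (0, 1), L = (1, -1); any affine frame gives the same invariant.
1. C lies on line LY with LC:CY = 1:5 ⇒ C = (5/6, -5/6)
2. A lies on line GL with GA:AL = 3:(-4) ⇒ A = (1, 3)
3. E lies on line AS with AE:ES = 3:4 ⇒ E = (4/7, 15/7)
4. D is the centroid of triangle EAY ⇒ D = (11/21, 12/7)
line CD meets AY at W = (235/438, 235/146)
D = C + t·(W−C) with t = 73/70, so CD:DW = 73/70:-3/70

CD:DW = -73/3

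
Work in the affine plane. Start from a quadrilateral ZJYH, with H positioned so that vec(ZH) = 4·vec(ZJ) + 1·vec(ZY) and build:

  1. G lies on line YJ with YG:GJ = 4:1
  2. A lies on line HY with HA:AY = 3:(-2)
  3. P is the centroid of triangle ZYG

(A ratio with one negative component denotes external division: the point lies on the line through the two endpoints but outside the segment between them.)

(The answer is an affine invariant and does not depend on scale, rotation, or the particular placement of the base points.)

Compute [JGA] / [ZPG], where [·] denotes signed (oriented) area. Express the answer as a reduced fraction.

Choose coordinates Z = (0, 0), J = (1, 0), Y = (0, 1), H = (4, 1).
1. G lies on line YJ with YG:GJ = 4:1 ⇒ G = (4/5, 1/5)
2. A lies on line HY with HA:AY = 3:(-2) ⇒ A = (-8, 1)
3. P is the centroid of triangle ZYG ⇒ P = (4/15, 2/5)
2·[JGA] = 8/5, 2·[ZPG] = -4/15
[JGA]:[ZPG] = 8/5:-4/15 = -6

[JGA]:[ZPG] = -6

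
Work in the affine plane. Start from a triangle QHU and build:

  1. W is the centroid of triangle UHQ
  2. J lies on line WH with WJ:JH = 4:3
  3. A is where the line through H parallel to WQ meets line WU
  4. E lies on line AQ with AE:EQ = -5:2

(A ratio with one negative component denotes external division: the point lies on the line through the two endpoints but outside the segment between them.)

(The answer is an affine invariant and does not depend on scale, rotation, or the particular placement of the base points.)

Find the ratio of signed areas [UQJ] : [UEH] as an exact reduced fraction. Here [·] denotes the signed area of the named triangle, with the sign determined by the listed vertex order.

[UQJ]:[UEH] = 45/77

Set Q = (0, 0), H = (1, 0), U = (0, 1); any affine frame gives the same invariant.
1. W is the centroid of triangle UHQ ⇒ W = (1/3, 1/3)
2. J lies on line WH with WJ:JH = 4:3 ⇒ J = (5/7, 1/7)
3. A is where the line through H parallel to WQ meets line WU ⇒ A = (2/3, -1/3)
4. E lies on line AQ with AE:EQ = -5:2 ⇒ E = (-4/9, 2/9)
2·[UQJ] = 5/7, 2·[UEH] = 11/9
[UQJ]:[UEH] = 5/7:11/9 = 45/77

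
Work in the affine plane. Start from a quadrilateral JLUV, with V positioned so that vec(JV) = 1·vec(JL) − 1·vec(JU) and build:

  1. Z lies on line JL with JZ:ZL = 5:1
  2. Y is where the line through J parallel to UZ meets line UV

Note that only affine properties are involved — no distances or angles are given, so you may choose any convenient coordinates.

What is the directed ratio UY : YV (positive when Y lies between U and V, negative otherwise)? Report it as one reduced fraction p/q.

Choose coordinates J = (0, 0), L = (1, 0), U = (0, 1), V = (1, -1).
1. Z lies on line JL with JZ:ZL = 5:1 ⇒ Z = (5/6, 0)
2. Y is where the line through J parallel to UZ meets line UV ⇒ Y = (5/4, -3/2)
Y = U + t·(V−U) with t = 5/4, so UY:YV = t:(1−t) = 5/4:-1/4

UY:YV = -5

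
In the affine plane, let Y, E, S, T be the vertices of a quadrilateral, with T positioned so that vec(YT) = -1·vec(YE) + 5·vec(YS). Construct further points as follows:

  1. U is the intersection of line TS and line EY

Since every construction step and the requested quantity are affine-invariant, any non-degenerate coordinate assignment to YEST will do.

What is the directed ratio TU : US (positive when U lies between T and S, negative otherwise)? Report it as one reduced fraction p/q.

Assign Y = (0, 0), E = (1, 0), S = (0, 1), T = (-1, 5) — the answer is frame-independent, so this choice is without loss of generality.
1. U is the intersection of line TS and line EY ⇒ U = (1/4, 0)
U = T + t·(S−T) with t = 5/4, so TU:US = t:(1−t) = 5/4:-1/4

TU:US = -5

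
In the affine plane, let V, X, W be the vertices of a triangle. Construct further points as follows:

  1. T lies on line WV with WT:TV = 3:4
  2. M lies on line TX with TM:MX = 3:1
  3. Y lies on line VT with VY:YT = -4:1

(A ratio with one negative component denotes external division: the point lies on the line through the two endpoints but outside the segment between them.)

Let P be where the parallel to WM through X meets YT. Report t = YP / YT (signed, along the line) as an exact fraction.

Assign V = (0, 0), X = (1, 0), W = (0, 1) — the answer is frame-independent, so this choice is without loss of generality.
1. T lies on line WV with WT:TV = 3:4 ⇒ T = (0, 4/7)
2. M lies on line TX with TM:MX = 3:1 ⇒ M = (3/4, 1/7)
3. Y lies on line VT with VY:YT = -4:1 ⇒ Y = (0, 16/21)
through X parallel to WM: direction (3/4, -6/7); meets YT at P = (0, 8/7)
P = Y + t·(T−Y) with t = -2

t = -2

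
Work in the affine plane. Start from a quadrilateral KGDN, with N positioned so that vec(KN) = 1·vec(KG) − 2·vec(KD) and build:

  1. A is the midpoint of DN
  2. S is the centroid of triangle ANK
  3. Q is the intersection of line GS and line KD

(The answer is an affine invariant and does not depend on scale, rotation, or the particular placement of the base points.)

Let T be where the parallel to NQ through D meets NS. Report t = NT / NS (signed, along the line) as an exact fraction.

t = 8/3

Choose coordinates K = (0, 0), G = (1, 0), D = (0, 1), N = (1, -2).
1. A is the midpoint of DN ⇒ A = (1/2, -1/2)
2. S is the centroid of triangle ANK ⇒ S = (1/2, -5/6)
3. Q is the intersection of line GS and line KD ⇒ Q = (0, -5/3)
through D parallel to NQ: direction (-1, 1/3); meets NS at T = (-1/3, 10/9)
T = N + t·(S−N) with t = 8/3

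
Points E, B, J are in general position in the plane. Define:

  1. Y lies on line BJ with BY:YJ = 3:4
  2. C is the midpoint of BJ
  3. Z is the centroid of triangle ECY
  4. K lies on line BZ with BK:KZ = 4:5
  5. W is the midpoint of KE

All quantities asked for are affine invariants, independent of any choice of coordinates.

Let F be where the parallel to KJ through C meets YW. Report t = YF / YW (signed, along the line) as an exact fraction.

t = 4/167

Assign E = (0, 0), B = (1, 0), J = (0, 1) — the answer is frame-independent, so this choice is without loss of generality.
1. Y lies on line BJ with BY:YJ = 3:4 ⇒ Y = (4/7, 3/7)
2. C is the midpoint of BJ ⇒ C = (1/2, 1/2)
3. Z is the centroid of triangle ECY ⇒ Z = (5/14, 13/42)
4. K lies on line BZ with BK:KZ = 4:5 ⇒ K = (5/7, 26/189)
5. W is the midpoint of KE ⇒ W = (5/14, 13/189)
through C parallel to KJ: direction (-5/7, 163/189); meets YW at F = (662/1169, 13255/31563)
F = Y + t·(W−Y) with t = 4/167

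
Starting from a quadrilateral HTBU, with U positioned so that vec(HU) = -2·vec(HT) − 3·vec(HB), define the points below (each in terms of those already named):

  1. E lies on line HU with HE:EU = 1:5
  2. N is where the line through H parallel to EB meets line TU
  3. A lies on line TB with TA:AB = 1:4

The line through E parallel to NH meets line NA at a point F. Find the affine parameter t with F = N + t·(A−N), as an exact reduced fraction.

t = -5/17

Choose coordinates H = (0, 0), T = (1, 0), B = (0, 1), U = (-2, -3).
1. E lies on line HU with HE:EU = 1:5 ⇒ E = (-1/3, -1/2)
2. N is where the line through H parallel to EB meets line TU ⇒ N = (-2/7, -9/7)
3. A lies on line TB with TA:AB = 1:4 ⇒ A = (4/5, 1/5)
through E parallel to NH: direction (2/7, 9/7); meets NA at F = (-72/119, -205/119)
F = N + t·(A−N) with t = -5/17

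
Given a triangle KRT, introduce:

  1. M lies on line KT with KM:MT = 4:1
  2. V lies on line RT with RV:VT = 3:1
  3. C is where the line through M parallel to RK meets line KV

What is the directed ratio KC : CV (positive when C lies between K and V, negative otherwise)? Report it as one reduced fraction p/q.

KC:CV = -16

Set K = (0, 0), R = (1, 0), T = (0, 1); any affine frame gives the same invariant.
1. M lies on line KT with KM:MT = 4:1 ⇒ M = (0, 4/5)
2. V lies on line RT with RV:VT = 3:1 ⇒ V = (1/4, 3/4)
3. C is where the line through M parallel to RK meets line KV ⇒ C = (4/15, 4/5)
C = K + t·(V−K) with t = 16/15, so KC:CV = t:(1−t) = 16/15:-1/15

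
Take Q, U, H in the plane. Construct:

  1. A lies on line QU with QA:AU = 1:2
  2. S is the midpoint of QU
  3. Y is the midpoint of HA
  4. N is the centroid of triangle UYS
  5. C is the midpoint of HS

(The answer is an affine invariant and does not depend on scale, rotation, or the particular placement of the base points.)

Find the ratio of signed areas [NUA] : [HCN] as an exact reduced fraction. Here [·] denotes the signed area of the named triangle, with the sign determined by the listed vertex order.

[NUA]:[HCN] = -8/5

Set Q = (0, 0), U = (1, 0), H = (0, 1); any affine frame gives the same invariant.
1. A lies on line QU with QA:AU = 1:2 ⇒ A = (1/3, 0)
2. S is the midpoint of QU ⇒ S = (1/2, 0)
3. Y is the midpoint of HA ⇒ Y = (1/6, 1/2)
4. N is the centroid of triangle UYS ⇒ N = (5/9, 1/6)
5. C is the midpoint of HS ⇒ C = (1/4, 1/2)
2·[NUA] = -1/9, 2·[HCN] = 5/72
[NUA]:[HCN] = -1/9:5/72 = -8/5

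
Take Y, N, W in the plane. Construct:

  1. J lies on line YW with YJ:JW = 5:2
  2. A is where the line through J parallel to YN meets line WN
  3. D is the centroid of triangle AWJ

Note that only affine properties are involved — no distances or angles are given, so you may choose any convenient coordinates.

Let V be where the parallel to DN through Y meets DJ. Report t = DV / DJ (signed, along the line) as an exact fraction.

t = 119/24

Assign Y = (0, 0), N = (1, 0), W = (0, 1) — the answer is frame-independent, so this choice is without loss of generality.
1. J lies on line YW with YJ:JW = 5:2 ⇒ J = (0, 5/7)
2. A is where the line through J parallel to YN meets line WN ⇒ A = (2/7, 5/7)
3. D is the centroid of triangle AWJ ⇒ D = (2/21, 17/21)
through Y parallel to DN: direction (19/21, -17/21); meets DJ at V = (-95/252, 85/252)
V = D + t·(J−D) with t = 119/24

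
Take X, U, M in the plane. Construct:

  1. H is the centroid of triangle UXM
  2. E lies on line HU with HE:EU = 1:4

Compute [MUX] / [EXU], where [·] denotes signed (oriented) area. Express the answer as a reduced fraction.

[MUX]:[EXU] = -15/4

Choose coordinates X = (0, 0), U = (1, 0), M = (0, 1).
1. H is the centroid of triangle UXM ⇒ H = (1/3, 1/3)
2. E lies on line HU with HE:EU = 1:4 ⇒ E = (7/15, 4/15)
2·[MUX] = -1, 2·[EXU] = 4/15
[MUX]:[EXU] = -1:4/15 = -15/4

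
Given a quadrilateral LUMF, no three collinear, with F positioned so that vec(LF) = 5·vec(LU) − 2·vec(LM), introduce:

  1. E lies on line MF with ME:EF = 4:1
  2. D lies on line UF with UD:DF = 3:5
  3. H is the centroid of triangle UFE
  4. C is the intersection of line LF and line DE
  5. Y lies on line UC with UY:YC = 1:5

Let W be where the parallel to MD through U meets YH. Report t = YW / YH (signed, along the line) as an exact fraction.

t = -23/7

Choose coordinates L = (0, 0), U = (1, 0), M = (0, 1), F = (5, -2).
1. E lies on line MF with ME:EF = 4:1 ⇒ E = (4, -7/5)
2. D lies on line UF with UD:DF = 3:5 ⇒ D = (5/2, -3/4)
3. H is the centroid of triangle UFE ⇒ H = (10/3, -17/15)
4. C is the intersection of line LF and line DE ⇒ C = (10, -4)
5. Y lies on line UC with UY:YC = 1:5 ⇒ Y = (5/2, -2/3)
through U parallel to MD: direction (5/2, -7/4); meets YH at W = (-5/21, 13/15)
W = Y + t·(H−Y) with t = -23/7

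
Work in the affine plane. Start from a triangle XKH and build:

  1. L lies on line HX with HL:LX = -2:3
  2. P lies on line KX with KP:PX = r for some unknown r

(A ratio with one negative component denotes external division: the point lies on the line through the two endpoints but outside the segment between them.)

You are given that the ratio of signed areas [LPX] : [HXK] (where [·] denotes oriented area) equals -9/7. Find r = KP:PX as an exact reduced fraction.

r = 4/3

Set X = (0, 0), K = (1, 0), H = (0, 1); any affine frame gives the same invariant.
1. L lies on line HX with HL:LX = -2:3 ⇒ L = (0, 3)
2. With KP:PX = r, write λ = r/(r+1) so P = K + λ·(X−K); P is affine-linear in λ
Every point depending on P is an affine combination of P and λ-independent points, so each such coordinate is linear in λ; the λ² term in each signed area is a multiple of (X−K)×(X−K) = 0, so 2·[LPX] and 2·[HXK] are each linear in λ. Evaluating at λ=0 and λ=1:
  2·[LPX] = 3·λ − 3,   2·[HXK] = 1
So [LPX]:[HXK] = (3·λ − 3) / (1). Setting this equal to -9/7:
  3·λ − 3 = -9/7·(1)  ⇒  λ = 4/7
Then r = λ/(1−λ) = (4/7)/(3/7) = 4/3. Check: with r = 4/3, P = (3/7, 0) and [LPX]:[HXK] = -9/7 as required.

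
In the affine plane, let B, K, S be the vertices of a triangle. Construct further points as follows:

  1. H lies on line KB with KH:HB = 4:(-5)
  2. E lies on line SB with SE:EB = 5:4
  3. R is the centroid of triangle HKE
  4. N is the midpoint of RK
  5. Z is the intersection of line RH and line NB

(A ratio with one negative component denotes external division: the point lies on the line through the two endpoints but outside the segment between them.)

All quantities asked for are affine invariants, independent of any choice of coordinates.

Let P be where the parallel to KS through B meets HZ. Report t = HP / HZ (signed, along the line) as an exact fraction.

t = 162/77

Choose coordinates B = (0, 0), K = (1, 0), S = (0, 1).
1. H lies on line KB with KH:HB = 4:(-5) ⇒ H = (5, 0)
2. E lies on line SB with SE:EB = 5:4 ⇒ E = (0, 4/9)
3. R is the centroid of triangle HKE ⇒ R = (2, 4/27)
4. N is the midpoint of RK ⇒ N = (3/2, 2/27)
5. Z is the intersection of line RH and line NB ⇒ Z = (5/2, 10/81)
through B parallel to KS: direction (-1, 1); meets HZ at P = (-20/77, 20/77)
P = H + t·(Z−H) with t = 162/77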